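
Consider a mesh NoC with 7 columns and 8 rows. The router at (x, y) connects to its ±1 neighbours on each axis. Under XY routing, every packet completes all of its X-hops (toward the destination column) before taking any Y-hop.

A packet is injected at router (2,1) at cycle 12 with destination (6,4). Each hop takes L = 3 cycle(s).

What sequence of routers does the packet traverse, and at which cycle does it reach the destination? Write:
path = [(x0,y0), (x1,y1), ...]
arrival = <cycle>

t=12: at (2,1)
t=15: at (3,1) after E
t=18: at (4,1) after E
t=21: at (5,1) after E
t=24: at (6,1) after E
t=27: at (6,2) after N
t=30: at (6,3) after N
t=33: at (6,4) after N

path = [(2,1), (3,1), (4,1), (5,1), (6,1), (6,2), (6,3), (6,4)]
arrival = 33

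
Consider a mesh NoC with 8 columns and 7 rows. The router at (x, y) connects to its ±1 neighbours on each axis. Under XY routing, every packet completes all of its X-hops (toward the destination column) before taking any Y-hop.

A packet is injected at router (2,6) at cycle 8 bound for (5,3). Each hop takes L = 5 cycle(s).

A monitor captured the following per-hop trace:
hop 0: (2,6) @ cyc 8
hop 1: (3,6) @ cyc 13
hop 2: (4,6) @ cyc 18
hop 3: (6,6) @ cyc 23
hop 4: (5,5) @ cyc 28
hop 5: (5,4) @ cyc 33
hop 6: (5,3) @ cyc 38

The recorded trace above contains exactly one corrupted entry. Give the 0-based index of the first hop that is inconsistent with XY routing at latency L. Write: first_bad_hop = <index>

first_bad_hop = 3

[1] (+1,+0) / 5c ⇒ ok
[2] (+1,+0) / 5c ⇒ ok
[3] (+2,+0) / 5c ⇒ BAD: non-unit step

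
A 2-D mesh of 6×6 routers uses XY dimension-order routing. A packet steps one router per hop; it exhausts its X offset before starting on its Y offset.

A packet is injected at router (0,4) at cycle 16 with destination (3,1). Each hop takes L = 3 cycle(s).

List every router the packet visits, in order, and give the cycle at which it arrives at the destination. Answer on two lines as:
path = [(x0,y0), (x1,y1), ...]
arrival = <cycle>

path = [(0,4), (1,4), (2,4), (3,4), (3,3), (3,2), (3,1)]
arrival = 34

[0] x=0 y=4 t=16
[1] x=1 y=4 t=19 →E
[2] x=2 y=4 t=22 →E
[3] x=3 y=4 t=25 →E
[4] x=3 y=3 t=28 →S
[5] x=3 y=2 t=31 →S
[6] x=3 y=1 t=34 →S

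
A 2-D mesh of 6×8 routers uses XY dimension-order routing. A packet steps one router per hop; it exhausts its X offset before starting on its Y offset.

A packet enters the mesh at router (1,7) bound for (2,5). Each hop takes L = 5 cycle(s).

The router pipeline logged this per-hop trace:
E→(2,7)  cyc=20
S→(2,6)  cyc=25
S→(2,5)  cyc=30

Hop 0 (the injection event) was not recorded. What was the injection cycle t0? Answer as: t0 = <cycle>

t0 = 15

cyc[1] = 20 and cyc[k] = t0 + k·L for every k.
Subtract one hop: t0 = 20 − 5 = 15.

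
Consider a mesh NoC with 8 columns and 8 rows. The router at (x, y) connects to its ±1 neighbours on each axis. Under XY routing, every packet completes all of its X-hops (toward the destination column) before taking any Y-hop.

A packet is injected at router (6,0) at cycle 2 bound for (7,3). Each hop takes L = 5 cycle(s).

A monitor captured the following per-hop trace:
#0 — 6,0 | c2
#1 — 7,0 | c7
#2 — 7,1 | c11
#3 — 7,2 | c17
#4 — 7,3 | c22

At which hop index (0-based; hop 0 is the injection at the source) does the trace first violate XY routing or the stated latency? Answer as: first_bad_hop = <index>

  1: Δx=+1 Δy=+0 Δt=5 [ok]
  2: Δx=+0 Δy=+1 Δt=4 [BAD: Δcyc=4≠L]

first_bad_hop = 2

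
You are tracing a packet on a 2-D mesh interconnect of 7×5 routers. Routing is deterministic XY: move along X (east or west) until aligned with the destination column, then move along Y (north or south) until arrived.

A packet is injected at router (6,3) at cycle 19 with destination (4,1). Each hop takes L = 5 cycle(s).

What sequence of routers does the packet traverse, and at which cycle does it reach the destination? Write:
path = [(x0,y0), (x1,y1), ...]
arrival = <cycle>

#0 — 6,3 | c19
#1 — 5,3 | c24 | W
#2 — 4,3 | c29 | W
#3 — 4,2 | c34 | S
#4 — 4,1 | c39 | S

path = [(6,3), (5,3), (4,3), (4,2), (4,1)]
arrival = 39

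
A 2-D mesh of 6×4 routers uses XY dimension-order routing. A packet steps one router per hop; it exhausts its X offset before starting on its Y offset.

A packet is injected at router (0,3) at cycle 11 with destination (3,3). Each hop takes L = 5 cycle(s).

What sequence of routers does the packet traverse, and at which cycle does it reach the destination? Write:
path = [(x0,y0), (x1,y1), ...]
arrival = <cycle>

path = [(0,3), (1,3), (2,3), (3,3)]
arrival = 26

hop 0: (0,3) @ cyc 11
hop 1: (1,3) @ cyc 16  [E]
hop 2: (2,3) @ cyc 21  [E]
hop 3: (3,3) @ cyc 26  [E]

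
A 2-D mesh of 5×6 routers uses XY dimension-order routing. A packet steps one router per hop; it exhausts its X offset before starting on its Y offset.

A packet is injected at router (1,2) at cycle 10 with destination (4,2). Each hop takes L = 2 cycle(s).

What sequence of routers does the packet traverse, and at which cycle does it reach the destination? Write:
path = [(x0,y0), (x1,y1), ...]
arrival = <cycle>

path = [(1,2), (2,2), (3,2), (4,2)]
arrival = 16

src (1,2)  cyc=10
E→(2,2)  cyc=12
E→(3,2)  cyc=14
E→(4,2)  cyc=16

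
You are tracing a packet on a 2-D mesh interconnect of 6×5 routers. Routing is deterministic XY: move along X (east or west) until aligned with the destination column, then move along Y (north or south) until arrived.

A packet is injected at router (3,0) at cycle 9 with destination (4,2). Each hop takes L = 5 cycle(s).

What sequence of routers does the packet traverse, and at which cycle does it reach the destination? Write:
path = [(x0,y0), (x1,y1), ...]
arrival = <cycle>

t=9: at (3,0)
t=14: at (4,0) after E
t=19: at (4,1) after N
t=24: at (4,2) after N

path = [(3,0), (4,0), (4,1), (4,2)]
arrival = 24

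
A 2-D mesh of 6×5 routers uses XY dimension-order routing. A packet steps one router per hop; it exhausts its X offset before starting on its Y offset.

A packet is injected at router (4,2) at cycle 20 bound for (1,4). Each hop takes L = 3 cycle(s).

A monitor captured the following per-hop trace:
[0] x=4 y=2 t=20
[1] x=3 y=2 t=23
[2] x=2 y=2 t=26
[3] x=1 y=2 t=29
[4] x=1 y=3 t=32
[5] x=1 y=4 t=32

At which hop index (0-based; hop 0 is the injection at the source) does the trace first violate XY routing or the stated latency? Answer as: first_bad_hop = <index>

first_bad_hop = 5

check 1→ d=(-1,0) cyc+3: ok
check 2→ d=(-1,0) cyc+3: ok
check 3→ d=(-1,0) cyc+3: ok
check 4→ d=(0,1) cyc+3: ok
check 5→ d=(0,1) cyc+0: BAD: Δcyc=0≠L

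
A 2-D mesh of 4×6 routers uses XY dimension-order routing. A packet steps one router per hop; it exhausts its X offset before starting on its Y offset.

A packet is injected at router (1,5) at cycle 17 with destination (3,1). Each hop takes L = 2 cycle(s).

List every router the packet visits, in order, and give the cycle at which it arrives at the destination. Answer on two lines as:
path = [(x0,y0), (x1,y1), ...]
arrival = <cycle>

path = [(1,5), (2,5), (3,5), (3,4), (3,3), (3,2), (3,1)]
arrival = 29

#0 — 1,5 | c17
#1 — 2,5 | c19 | E
#2 — 3,5 | c21 | E
#3 — 3,4 | c23 | S
#4 — 3,3 | c25 | S
#5 — 3,2 | c27 | S
#6 — 3,1 | c29 | S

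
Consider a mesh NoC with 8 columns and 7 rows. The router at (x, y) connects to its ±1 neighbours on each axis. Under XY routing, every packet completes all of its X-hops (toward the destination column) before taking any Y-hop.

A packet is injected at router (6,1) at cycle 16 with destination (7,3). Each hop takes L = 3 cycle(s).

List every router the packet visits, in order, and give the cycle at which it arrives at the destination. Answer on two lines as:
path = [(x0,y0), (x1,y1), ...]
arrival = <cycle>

path = [(6,1), (7,1), (7,2), (7,3)]
arrival = 25

[0] x=6 y=1 t=16
[1] x=7 y=1 t=19 →E
[2] x=7 y=2 t=22 →N
[3] x=7 y=3 t=25 →N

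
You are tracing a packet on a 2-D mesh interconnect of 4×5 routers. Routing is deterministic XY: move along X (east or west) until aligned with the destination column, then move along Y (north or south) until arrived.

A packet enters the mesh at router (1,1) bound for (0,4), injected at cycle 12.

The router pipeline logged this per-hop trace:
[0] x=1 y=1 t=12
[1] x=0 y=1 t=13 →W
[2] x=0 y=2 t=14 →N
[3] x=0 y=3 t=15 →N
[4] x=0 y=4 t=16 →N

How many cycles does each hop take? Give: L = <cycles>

L = 1

From hop 0 (12) to hop 1 (13): +1 cycles.
That increment is L by definition: L = 1.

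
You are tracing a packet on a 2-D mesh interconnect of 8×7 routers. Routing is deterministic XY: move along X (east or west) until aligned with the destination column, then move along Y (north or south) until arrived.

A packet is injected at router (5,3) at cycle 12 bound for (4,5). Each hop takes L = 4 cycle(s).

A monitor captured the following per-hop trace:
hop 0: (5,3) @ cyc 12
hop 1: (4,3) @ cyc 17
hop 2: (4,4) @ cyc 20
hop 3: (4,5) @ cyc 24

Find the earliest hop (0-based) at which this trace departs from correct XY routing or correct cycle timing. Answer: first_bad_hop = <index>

first_bad_hop = 1

  1: Δx=-1 Δy=+0 Δt=5 [BAD: Δcyc=5≠L]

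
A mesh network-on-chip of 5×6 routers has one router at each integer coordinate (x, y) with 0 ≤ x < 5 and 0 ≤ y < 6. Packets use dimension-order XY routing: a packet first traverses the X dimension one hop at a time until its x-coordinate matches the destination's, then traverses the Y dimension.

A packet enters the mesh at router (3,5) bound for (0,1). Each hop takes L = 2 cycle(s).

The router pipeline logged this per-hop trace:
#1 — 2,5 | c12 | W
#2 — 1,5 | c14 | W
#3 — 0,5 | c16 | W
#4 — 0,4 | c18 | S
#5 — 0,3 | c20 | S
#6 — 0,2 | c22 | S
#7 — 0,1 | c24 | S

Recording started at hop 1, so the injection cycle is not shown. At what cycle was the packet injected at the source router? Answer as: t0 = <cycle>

t0 = 10

The first recorded entry is hop 1 at cycle 12.
So t0 = 12 − 1·2 = 10.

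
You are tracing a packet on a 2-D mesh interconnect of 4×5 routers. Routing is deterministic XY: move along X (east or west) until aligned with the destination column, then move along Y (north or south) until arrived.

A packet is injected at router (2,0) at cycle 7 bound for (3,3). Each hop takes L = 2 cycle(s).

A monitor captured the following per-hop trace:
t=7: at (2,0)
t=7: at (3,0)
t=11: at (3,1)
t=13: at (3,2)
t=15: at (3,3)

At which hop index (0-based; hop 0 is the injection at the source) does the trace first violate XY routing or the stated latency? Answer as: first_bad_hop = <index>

first_bad_hop = 1

[1] (+1,+0) / 0c ⇒ BAD: Δcyc=0≠L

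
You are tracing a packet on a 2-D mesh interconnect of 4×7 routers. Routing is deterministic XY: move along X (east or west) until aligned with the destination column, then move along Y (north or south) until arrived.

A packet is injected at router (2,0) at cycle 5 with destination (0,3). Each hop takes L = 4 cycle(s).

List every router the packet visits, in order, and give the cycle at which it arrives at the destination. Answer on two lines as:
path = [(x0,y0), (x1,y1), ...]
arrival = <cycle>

path = [(2,0), (1,0), (0,0), (0,1), (0,2), (0,3)]
arrival = 25

src (2,0)  cyc=5
W→(1,0)  cyc=9
W→(0,0)  cyc=13
N→(0,1)  cyc=17
N→(0,2)  cyc=21
N→(0,3)  cyc=25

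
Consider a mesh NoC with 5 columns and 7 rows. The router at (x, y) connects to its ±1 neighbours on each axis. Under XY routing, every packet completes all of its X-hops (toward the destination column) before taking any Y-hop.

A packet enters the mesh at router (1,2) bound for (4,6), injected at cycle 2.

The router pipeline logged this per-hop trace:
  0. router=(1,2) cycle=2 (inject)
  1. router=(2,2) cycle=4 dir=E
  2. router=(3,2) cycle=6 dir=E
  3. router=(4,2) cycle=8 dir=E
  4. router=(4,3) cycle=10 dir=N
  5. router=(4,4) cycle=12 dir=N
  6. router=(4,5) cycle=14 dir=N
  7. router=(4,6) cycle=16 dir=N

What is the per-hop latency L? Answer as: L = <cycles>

Between hops 0 and 1 the cycle counter advances 4 − 2 = 2.
That increment is L by definition: L = 2.

L = 2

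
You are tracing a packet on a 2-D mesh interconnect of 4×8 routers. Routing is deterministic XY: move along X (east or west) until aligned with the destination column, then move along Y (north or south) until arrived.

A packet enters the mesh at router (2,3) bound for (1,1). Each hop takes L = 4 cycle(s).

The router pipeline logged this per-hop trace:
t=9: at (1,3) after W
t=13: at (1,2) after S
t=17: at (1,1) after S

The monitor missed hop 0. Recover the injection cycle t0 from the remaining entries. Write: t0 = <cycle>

t0 = 5

The first recorded entry is hop 1 at cycle 9.
So t0 = 9 − 1·4 = 5.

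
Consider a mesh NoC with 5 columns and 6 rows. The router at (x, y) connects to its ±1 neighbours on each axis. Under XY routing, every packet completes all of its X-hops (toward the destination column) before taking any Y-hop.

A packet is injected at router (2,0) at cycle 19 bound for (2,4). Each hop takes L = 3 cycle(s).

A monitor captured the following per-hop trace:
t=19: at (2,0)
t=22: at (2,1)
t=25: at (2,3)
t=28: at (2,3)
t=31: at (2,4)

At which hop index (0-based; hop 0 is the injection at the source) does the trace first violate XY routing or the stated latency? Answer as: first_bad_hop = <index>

[1] (+0,+1) / 3c ⇒ ok
[2] (+0,+2) / 3c ⇒ BAD: non-unit step

first_bad_hop = 2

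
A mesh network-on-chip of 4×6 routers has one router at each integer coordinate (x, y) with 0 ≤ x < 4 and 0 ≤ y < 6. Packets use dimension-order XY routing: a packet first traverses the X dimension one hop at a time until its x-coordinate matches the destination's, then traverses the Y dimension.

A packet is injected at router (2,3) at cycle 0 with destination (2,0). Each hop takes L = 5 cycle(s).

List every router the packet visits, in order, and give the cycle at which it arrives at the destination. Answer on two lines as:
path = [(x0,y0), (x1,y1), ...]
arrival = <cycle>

#0 — 2,3 | c0
#1 — 2,2 | c5 | S
#2 — 2,1 | c10 | S
#3 — 2,0 | c15 | S

path = [(2,3), (2,2), (2,1), (2,0)]
arrival = 15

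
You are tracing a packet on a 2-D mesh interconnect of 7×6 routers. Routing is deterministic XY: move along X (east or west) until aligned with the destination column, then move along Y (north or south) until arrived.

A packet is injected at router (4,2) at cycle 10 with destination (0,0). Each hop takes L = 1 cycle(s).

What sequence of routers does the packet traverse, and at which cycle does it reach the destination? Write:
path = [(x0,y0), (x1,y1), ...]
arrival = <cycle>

path = [(4,2), (3,2), (2,2), (1,2), (0,2), (0,1), (0,0)]
arrival = 16

t=10: at (4,2)
t=11: at (3,2) after W
t=12: at (2,2) after W
t=13: at (1,2) after W
t=14: at (0,2) after W
t=15: at (0,1) after S
t=16: at (0,0) after S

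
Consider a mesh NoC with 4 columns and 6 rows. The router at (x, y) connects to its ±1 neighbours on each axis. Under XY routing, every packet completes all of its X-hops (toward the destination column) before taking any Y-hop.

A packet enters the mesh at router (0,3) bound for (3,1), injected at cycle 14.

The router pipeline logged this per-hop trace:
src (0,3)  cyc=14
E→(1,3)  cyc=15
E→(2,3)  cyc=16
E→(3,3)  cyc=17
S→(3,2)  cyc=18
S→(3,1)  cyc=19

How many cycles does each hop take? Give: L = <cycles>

L = 1

Between hops 0 and 1 the cycle counter advances 15 − 14 = 1.
One hop costs L cycles, so L = 1.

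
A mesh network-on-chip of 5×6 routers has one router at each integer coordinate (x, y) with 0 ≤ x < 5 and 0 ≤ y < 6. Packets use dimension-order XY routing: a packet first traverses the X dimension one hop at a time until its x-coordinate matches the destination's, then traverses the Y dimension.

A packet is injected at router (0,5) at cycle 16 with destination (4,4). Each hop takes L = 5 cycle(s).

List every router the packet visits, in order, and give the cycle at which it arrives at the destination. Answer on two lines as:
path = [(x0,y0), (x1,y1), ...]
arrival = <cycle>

path = [(0,5), (1,5), (2,5), (3,5), (4,5), (4,4)]
arrival = 41

  0. router=(0,5) cycle=16 (inject)
  1. router=(1,5) cycle=21 dir=E
  2. router=(2,5) cycle=26 dir=E
  3. router=(3,5) cycle=31 dir=E
  4. router=(4,5) cycle=36 dir=E
  5. router=(4,4) cycle=41 dir=S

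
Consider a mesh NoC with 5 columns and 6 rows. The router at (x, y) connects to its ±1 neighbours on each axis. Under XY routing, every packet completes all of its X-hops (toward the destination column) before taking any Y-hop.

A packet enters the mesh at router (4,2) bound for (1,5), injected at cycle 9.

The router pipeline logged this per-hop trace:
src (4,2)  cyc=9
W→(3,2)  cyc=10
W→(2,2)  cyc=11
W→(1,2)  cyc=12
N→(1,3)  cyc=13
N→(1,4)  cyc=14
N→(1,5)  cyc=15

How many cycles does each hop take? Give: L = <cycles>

From hop 0 (9) to hop 1 (10): +1 cycles.
That increment is L by definition: L = 1.

L = 1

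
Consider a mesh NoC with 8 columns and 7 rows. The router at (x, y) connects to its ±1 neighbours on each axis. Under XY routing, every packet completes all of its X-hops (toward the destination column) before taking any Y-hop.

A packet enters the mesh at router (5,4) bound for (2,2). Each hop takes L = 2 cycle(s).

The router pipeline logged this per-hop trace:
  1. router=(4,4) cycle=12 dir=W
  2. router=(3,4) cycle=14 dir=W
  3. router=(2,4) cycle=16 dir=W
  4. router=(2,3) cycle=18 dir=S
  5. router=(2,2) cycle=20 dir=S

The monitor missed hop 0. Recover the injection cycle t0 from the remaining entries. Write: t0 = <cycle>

Hop 1 reached at cycle 12; hop k is at t0 + k·L.
So t0 = 12 − 1·2 = 10.

t0 = 10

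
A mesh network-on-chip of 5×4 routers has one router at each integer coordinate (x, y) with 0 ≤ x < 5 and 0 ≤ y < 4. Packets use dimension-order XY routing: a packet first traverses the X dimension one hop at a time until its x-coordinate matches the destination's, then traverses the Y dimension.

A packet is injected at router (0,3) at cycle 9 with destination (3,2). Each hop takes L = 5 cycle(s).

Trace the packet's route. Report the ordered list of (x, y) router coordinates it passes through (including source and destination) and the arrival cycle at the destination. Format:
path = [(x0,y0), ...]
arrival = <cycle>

path = [(0,3), (1,3), (2,3), (3,3), (3,2)]
arrival = 29

#0 — 0,3 | c9
#1 — 1,3 | c14 | E
#2 — 2,3 | c19 | E
#3 — 3,3 | c24 | E
#4 — 3,2 | c29 | S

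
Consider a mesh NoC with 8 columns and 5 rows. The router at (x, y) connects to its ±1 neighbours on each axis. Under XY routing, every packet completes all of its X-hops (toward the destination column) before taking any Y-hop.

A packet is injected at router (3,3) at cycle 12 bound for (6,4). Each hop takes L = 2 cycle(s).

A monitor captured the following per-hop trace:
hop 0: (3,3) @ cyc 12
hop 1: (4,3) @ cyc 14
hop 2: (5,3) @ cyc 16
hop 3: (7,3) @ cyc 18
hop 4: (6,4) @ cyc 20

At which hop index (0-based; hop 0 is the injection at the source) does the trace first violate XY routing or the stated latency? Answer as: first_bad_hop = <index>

first_bad_hop = 3

hop 1: step (+1,+0), +2 cyc — ok
hop 2: step (+1,+0), +2 cyc — ok
hop 3: step (+2,+0), +2 cyc — BAD: non-unit step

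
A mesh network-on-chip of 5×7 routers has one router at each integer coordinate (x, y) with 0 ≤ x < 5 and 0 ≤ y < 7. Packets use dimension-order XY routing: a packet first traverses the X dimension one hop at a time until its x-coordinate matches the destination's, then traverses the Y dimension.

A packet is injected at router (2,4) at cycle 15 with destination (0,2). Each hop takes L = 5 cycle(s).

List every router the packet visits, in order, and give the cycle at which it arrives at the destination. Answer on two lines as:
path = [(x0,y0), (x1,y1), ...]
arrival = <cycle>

#0 — 2,4 | c15
#1 — 1,4 | c20 | W
#2 — 0,4 | c25 | W
#3 — 0,3 | c30 | S
#4 — 0,2 | c35 | S

path = [(2,4), (1,4), (0,4), (0,3), (0,2)]
arrival = 35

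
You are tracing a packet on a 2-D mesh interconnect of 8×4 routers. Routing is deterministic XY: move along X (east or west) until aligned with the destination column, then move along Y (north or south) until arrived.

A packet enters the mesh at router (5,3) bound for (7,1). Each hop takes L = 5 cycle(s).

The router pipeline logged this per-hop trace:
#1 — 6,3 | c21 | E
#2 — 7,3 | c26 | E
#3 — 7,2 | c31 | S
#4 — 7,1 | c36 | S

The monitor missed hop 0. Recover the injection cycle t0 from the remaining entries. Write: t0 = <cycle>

t0 = 16

cyc[1] = 21 and cyc[k] = t0 + k·L for every k.
t0 = cyc[1] − L = 21 − 5 = 16.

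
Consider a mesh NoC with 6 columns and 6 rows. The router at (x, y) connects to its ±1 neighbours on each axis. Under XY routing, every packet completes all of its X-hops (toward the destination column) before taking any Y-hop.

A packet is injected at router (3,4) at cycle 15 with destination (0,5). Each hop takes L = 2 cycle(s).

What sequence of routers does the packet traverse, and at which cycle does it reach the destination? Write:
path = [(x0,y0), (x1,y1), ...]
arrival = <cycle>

hop 0: (3,4) @ cyc 15
hop 1: (2,4) @ cyc 17  [W]
hop 2: (1,4) @ cyc 19  [W]
hop 3: (0,4) @ cyc 21  [W]
hop 4: (0,5) @ cyc 23  [N]

path = [(3,4), (2,4), (1,4), (0,4), (0,5)]
arrival = 23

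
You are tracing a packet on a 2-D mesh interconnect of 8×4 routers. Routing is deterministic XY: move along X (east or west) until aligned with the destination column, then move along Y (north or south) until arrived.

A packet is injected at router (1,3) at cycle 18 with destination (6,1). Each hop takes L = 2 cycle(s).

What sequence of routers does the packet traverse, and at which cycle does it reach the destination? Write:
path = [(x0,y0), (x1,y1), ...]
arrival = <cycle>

src (1,3)  cyc=18
E→(2,3)  cyc=20
E→(3,3)  cyc=22
E→(4,3)  cyc=24
E→(5,3)  cyc=26
E→(6,3)  cyc=28
S→(6,2)  cyc=30
S→(6,1)  cyc=32

path = [(1,3), (2,3), (3,3), (4,3), (5,3), (6,3), (6,2), (6,1)]
arrival = 32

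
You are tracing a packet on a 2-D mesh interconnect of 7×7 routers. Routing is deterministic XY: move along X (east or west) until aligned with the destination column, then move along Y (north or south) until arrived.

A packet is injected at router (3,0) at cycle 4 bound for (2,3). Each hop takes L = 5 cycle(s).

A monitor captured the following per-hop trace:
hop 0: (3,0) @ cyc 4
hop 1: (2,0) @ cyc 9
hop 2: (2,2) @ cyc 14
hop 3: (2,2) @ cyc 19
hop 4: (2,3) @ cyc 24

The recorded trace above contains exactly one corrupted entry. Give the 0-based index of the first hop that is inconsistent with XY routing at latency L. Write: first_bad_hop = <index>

first_bad_hop = 2

check 1→ d=(-1,0) cyc+5: ok
check 2→ d=(0,2) cyc+5: BAD: non-unit step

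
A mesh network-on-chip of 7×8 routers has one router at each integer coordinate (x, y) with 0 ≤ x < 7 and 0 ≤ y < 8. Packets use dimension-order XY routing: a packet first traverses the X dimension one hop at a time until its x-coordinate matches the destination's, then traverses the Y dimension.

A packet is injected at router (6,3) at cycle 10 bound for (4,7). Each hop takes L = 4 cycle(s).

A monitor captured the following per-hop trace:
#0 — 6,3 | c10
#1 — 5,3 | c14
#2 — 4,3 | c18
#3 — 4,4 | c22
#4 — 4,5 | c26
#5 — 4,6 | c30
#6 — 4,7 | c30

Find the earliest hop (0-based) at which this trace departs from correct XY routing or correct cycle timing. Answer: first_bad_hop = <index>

first_bad_hop = 6

check 1→ d=(-1,0) cyc+4: ok
check 2→ d=(-1,0) cyc+4: ok
check 3→ d=(0,1) cyc+4: ok
check 4→ d=(0,1) cyc+4: ok
check 5→ d=(0,1) cyc+4: ok
check 6→ d=(0,1) cyc+0: BAD: Δcyc=0≠L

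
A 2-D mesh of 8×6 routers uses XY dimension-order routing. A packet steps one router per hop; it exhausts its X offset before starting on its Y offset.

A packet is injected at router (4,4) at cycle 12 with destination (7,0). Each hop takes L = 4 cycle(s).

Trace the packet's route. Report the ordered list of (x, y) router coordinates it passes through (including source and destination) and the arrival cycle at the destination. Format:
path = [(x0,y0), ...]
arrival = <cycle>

path = [(4,4), (5,4), (6,4), (7,4), (7,3), (7,2), (7,1), (7,0)]
arrival = 40

hop 0: (4,4) @ cyc 12
hop 1: (5,4) @ cyc 16  [E]
hop 2: (6,4) @ cyc 20  [E]
hop 3: (7,4) @ cyc 24  [E]
hop 4: (7,3) @ cyc 28  [S]
hop 5: (7,2) @ cyc 32  [S]
hop 6: (7,1) @ cyc 36  [S]
hop 7: (7,0) @ cyc 40  [S]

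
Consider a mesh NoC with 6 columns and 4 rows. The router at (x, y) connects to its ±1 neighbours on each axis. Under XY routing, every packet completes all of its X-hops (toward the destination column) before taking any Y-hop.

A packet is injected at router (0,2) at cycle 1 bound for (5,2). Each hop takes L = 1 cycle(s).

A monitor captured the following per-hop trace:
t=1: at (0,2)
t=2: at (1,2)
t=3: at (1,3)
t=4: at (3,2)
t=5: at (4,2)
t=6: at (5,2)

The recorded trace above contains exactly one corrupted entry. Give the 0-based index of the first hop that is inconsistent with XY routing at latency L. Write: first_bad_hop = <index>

first_bad_hop = 2

  1: Δx=+1 Δy=+0 Δt=1 [ok]
  2: Δx=+0 Δy=+1 Δt=1 [BAD: Y-move but x=1≠5]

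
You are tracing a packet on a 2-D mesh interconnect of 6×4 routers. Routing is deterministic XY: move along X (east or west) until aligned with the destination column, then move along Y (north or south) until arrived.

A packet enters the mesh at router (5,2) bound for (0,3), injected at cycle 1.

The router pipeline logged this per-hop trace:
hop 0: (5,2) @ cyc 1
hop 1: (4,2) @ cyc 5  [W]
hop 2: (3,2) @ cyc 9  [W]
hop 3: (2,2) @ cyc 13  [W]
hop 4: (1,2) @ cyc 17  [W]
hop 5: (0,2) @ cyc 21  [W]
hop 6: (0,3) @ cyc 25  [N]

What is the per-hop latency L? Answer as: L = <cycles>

L = 4

From hop 0 (1) to hop 1 (5): +4 cycles.
Each hop adds L, hence L = 4.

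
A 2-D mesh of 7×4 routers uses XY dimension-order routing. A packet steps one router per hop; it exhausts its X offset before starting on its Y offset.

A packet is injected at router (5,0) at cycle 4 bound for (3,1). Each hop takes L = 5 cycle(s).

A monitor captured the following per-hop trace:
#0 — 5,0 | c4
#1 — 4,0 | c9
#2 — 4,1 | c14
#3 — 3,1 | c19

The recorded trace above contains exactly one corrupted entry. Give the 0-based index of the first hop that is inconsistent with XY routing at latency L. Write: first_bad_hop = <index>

first_bad_hop = 2

  1: Δx=-1 Δy=+0 Δt=5 [ok]
  2: Δx=+0 Δy=+1 Δt=5 [BAD: Y-move but x=4≠3]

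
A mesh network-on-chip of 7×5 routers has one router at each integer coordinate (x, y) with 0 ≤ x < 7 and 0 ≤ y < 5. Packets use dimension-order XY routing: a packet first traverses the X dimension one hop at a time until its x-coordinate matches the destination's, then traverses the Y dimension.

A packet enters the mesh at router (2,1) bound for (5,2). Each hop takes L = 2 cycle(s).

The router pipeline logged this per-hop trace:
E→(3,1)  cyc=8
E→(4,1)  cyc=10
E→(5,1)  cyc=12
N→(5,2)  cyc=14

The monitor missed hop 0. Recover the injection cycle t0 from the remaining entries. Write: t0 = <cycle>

t0 = 6

At hop 1 the cycle is 8; in general cyc_k = t0 + kL.
Subtract one hop: t0 = 8 − 2 = 6.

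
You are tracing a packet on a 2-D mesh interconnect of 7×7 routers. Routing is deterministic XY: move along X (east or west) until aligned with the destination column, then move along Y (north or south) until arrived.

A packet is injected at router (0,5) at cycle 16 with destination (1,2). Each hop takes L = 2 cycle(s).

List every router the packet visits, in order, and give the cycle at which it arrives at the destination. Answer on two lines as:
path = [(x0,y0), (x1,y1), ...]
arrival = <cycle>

path = [(0,5), (1,5), (1,4), (1,3), (1,2)]
arrival = 24

  0. router=(0,5) cycle=16 (inject)
  1. router=(1,5) cycle=18 dir=E
  2. router=(1,4) cycle=20 dir=S
  3. router=(1,3) cycle=22 dir=S
  4. router=(1,2) cycle=24 dir=S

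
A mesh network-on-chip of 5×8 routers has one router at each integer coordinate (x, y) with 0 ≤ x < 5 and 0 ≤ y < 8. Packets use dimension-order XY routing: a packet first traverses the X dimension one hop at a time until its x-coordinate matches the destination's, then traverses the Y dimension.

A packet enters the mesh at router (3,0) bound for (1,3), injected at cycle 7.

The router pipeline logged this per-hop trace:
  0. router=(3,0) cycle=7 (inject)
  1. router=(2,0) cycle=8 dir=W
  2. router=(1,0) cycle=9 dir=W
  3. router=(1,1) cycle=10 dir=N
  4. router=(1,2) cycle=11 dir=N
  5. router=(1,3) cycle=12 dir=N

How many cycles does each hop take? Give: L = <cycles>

L = 1

cyc[1] − cyc[0] = 8 − 7 = 1.
One hop costs L cycles, so L = 1.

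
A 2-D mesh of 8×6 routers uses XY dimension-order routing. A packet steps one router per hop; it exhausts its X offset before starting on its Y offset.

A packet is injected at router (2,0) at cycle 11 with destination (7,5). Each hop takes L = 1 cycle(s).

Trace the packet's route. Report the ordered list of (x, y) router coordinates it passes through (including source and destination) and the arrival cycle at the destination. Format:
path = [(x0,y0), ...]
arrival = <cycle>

path = [(2,0), (3,0), (4,0), (5,0), (6,0), (7,0), (7,1), (7,2), (7,3), (7,4), (7,5)]
arrival = 21

[0] x=2 y=0 t=11
[1] x=3 y=0 t=12 →E
[2] x=4 y=0 t=13 →E
[3] x=5 y=0 t=14 →E
[4] x=6 y=0 t=15 →E
[5] x=7 y=0 t=16 →E
[6] x=7 y=1 t=17 →N
[7] x=7 y=2 t=18 →N
[8] x=7 y=3 t=19 →N
[9] x=7 y=4 t=20 →N
[10] x=7 y=5 t=21 →N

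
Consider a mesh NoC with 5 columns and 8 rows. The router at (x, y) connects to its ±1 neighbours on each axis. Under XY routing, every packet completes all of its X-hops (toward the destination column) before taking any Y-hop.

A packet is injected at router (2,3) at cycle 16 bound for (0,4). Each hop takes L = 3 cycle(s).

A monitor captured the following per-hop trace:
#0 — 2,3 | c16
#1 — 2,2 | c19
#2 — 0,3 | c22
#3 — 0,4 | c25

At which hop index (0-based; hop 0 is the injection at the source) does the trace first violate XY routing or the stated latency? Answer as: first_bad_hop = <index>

first_bad_hop = 1

  1: Δx=+0 Δy=-1 Δt=3 [BAD: Y-move but x=2≠0]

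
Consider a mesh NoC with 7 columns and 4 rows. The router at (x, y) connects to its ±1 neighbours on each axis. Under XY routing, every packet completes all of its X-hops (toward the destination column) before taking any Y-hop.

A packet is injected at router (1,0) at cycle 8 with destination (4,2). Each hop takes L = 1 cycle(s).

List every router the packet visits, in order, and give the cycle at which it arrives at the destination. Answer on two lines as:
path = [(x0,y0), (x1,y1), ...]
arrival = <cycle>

path = [(1,0), (2,0), (3,0), (4,0), (4,1), (4,2)]
arrival = 13

[0] x=1 y=0 t=8
[1] x=2 y=0 t=9 →E
[2] x=3 y=0 t=10 →E
[3] x=4 y=0 t=11 →E
[4] x=4 y=1 t=12 →N
[5] x=4 y=2 t=13 →N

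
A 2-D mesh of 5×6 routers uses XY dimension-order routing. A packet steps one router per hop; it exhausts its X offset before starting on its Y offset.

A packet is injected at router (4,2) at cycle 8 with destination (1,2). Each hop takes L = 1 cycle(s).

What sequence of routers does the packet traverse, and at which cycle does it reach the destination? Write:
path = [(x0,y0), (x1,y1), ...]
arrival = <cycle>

  0. router=(4,2) cycle=8 (inject)
  1. router=(3,2) cycle=9 dir=W
  2. router=(2,2) cycle=10 dir=W
  3. router=(1,2) cycle=11 dir=W

path = [(4,2), (3,2), (2,2), (1,2)]
arrival = 11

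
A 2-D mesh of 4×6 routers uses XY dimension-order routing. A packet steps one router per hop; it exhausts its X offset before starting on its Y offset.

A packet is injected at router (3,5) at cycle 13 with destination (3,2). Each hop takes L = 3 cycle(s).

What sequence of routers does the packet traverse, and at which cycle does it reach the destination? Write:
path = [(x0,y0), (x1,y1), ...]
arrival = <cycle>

path = [(3,5), (3,4), (3,3), (3,2)]
arrival = 22

#0 — 3,5 | c13
#1 — 3,4 | c16 | S
#2 — 3,3 | c19 | S
#3 — 3,2 | c22 | S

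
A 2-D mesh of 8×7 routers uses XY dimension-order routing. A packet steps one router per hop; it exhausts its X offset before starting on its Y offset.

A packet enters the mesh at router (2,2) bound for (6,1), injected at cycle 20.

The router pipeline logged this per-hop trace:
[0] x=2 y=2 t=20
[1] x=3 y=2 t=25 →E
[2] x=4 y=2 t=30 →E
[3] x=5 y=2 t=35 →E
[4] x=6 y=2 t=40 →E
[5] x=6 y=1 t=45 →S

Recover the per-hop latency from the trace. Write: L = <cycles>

Between hops 0 and 1 the cycle counter advances 25 − 20 = 5.
Each hop adds L, hence L = 5.

L = 5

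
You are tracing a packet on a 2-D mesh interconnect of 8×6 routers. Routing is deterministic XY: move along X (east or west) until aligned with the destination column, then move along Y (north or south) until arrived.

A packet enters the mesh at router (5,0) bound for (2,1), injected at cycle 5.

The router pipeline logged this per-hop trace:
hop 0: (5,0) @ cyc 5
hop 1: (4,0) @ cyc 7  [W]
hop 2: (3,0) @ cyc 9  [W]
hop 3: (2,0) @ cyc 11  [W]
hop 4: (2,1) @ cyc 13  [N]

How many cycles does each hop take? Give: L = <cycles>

Δcyc across hop 0→1: 7 − 5 = 2.
Per-hop latency L = Δcyc = 2.

L = 2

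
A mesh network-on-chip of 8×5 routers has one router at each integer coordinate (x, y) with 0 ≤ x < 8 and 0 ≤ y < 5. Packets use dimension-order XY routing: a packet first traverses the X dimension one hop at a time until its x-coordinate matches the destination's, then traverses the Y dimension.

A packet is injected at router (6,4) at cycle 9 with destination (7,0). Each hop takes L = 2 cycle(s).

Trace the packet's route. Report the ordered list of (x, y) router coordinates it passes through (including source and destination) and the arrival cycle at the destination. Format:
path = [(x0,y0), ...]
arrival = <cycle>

path = [(6,4), (7,4), (7,3), (7,2), (7,1), (7,0)]
arrival = 19

  0. router=(6,4) cycle=9 (inject)
  1. router=(7,4) cycle=11 dir=E
  2. router=(7,3) cycle=13 dir=S
  3. router=(7,2) cycle=15 dir=S
  4. router=(7,1) cycle=17 dir=S
  5. router=(7,0) cycle=19 dir=S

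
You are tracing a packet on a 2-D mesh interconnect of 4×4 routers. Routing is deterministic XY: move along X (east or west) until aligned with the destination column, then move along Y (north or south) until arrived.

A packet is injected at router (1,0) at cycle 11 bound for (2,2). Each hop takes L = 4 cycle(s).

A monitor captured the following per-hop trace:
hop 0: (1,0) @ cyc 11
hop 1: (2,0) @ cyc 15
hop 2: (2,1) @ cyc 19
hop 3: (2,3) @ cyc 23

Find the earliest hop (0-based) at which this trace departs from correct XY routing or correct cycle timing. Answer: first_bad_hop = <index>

hop 1: step (+1,+0), +4 cyc — ok
hop 2: step (+0,+1), +4 cyc — ok
hop 3: step (+0,+2), +4 cyc — BAD: non-unit step

first_bad_hop = 3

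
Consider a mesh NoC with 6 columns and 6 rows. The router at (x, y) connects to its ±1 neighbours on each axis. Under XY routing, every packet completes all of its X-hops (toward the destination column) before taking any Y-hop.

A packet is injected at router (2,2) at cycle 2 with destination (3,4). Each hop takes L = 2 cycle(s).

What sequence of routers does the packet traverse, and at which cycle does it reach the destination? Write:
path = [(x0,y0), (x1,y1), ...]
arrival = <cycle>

path = [(2,2), (3,2), (3,3), (3,4)]
arrival = 8

t=2: at (2,2)
t=4: at (3,2) after E
t=6: at (3,3) after N
t=8: at (3,4) after N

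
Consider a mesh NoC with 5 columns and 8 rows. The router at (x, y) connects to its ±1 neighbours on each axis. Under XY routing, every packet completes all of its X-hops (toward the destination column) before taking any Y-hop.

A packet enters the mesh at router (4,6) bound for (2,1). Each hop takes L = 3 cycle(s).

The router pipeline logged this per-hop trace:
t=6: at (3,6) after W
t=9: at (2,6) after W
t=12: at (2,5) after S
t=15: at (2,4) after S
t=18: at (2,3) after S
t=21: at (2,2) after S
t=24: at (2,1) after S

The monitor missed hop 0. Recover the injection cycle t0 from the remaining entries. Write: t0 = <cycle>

Hop 1 reached at cycle 6; hop k is at t0 + k·L.
t0 = cyc[1] − L = 6 − 3 = 3.

t0 = 3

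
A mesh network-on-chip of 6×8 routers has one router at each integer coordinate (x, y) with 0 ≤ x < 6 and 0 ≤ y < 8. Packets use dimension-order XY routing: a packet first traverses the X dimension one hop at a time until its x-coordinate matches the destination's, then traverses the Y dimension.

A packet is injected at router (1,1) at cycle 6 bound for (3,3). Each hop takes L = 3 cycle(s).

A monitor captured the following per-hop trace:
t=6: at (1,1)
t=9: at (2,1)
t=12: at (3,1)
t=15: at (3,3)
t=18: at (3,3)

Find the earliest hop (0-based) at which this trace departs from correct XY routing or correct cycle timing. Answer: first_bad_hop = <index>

hop 1: step (+1,+0), +3 cyc — ok
hop 2: step (+1,+0), +3 cyc — ok
hop 3: step (+0,+2), +3 cyc — BAD: non-unit step

first_bad_hop = 3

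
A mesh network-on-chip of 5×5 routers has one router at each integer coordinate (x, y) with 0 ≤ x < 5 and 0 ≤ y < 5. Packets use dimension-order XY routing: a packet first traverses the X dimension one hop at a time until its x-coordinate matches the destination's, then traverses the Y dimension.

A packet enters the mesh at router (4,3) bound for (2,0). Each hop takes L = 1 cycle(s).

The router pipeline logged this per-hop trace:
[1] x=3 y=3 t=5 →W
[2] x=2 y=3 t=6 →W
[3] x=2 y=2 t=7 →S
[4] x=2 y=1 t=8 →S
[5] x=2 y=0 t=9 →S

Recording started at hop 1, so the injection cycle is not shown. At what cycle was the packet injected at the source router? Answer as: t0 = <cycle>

t0 = 4

At hop 1 the cycle is 5; in general cyc_k = t0 + kL.
t0 = cyc[1] − L = 5 − 1 = 4.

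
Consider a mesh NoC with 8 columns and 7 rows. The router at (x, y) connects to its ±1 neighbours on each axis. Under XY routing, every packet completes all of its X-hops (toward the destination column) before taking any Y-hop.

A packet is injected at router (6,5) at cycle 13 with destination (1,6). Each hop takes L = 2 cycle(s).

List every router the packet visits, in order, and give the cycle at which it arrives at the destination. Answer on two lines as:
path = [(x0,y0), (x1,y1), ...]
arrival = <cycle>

#0 — 6,5 | c13
#1 — 5,5 | c15 | W
#2 — 4,5 | c17 | W
#3 — 3,5 | c19 | W
#4 — 2,5 | c21 | W
#5 — 1,5 | c23 | W
#6 — 1,6 | c25 | N

path = [(6,5), (5,5), (4,5), (3,5), (2,5), (1,5), (1,6)]
arrival = 25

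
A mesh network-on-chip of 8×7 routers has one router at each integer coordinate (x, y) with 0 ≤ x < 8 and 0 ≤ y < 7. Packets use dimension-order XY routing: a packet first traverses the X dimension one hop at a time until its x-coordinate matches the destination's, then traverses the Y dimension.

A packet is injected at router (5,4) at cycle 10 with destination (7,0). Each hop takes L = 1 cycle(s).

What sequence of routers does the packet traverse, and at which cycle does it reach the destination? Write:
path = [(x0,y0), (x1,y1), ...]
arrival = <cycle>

#0 — 5,4 | c10
#1 — 6,4 | c11 | E
#2 — 7,4 | c12 | E
#3 — 7,3 | c13 | S
#4 — 7,2 | c14 | S
#5 — 7,1 | c15 | S
#6 — 7,0 | c16 | S

path = [(5,4), (6,4), (7,4), (7,3), (7,2), (7,1), (7,0)]
arrival = 16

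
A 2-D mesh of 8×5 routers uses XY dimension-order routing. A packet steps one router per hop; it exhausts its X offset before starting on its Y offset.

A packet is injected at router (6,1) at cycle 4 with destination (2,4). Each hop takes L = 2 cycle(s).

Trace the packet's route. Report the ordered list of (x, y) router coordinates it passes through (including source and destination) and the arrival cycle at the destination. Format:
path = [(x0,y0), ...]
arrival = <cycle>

hop 0: (6,1) @ cyc 4
hop 1: (5,1) @ cyc 6  [W]
hop 2: (4,1) @ cyc 8  [W]
hop 3: (3,1) @ cyc 10  [W]
hop 4: (2,1) @ cyc 12  [W]
hop 5: (2,2) @ cyc 14  [N]
hop 6: (2,3) @ cyc 16  [N]
hop 7: (2,4) @ cyc 18  [N]

path = [(6,1), (5,1), (4,1), (3,1), (2,1), (2,2), (2,3), (2,4)]
arrival = 18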